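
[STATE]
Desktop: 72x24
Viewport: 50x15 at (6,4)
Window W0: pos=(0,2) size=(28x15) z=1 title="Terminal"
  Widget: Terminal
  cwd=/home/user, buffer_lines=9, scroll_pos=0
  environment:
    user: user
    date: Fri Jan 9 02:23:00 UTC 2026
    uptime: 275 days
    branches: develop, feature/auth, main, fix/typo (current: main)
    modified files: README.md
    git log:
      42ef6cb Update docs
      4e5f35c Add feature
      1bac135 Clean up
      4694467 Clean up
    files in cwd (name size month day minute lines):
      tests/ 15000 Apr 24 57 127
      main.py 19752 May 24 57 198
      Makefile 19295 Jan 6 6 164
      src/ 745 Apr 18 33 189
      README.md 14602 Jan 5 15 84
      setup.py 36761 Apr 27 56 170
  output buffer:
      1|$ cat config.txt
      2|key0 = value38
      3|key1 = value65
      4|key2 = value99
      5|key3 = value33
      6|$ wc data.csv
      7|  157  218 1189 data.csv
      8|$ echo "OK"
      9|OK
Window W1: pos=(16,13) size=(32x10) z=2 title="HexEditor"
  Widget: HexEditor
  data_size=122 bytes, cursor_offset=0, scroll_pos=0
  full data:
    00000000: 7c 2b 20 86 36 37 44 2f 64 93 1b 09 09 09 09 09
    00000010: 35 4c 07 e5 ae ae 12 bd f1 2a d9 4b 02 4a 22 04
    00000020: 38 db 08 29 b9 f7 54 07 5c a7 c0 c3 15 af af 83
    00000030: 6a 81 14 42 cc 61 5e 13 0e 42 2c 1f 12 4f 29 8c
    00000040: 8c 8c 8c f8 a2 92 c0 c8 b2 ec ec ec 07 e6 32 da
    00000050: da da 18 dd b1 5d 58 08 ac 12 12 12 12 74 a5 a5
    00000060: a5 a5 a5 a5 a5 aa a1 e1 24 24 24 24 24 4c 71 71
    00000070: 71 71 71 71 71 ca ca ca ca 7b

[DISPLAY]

─────────────────────┨                            
 config.txt          ┃                            
= value38            ┃                            
= value65            ┃                            
= value99            ┃                            
= value33            ┃                            
data.csv             ┃                            
  218 1189 data.csv  ┃                            
o "OK"               ┃                            
          ┏━━━━━━━━━━━━━━━━━━━━━━━━━━━━━━┓        
          ┃ HexEditor                    ┃        
          ┠──────────────────────────────┨        
━━━━━━━━━━┃00000000  7C 2b 20 86 36 37 44┃        
          ┃00000010  35 4c 07 e5 ae ae 12┃        
          ┃00000020  38 db 08 29 b9 f7 54┃        


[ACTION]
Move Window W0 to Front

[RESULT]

─────────────────────┨                            
 config.txt          ┃                            
= value38            ┃                            
= value65            ┃                            
= value99            ┃                            
= value33            ┃                            
data.csv             ┃                            
  218 1189 data.csv  ┃                            
o "OK"               ┃                            
                     ┃━━━━━━━━━━━━━━━━━━━┓        
                     ┃                   ┃        
                     ┃───────────────────┨        
━━━━━━━━━━━━━━━━━━━━━┛C 2b 20 86 36 37 44┃        
          ┃00000010  35 4c 07 e5 ae ae 12┃        
          ┃00000020  38 db 08 29 b9 f7 54┃        


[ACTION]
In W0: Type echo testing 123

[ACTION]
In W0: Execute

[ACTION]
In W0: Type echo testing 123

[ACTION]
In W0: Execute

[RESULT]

─────────────────────┨                            
= value99            ┃                            
= value33            ┃                            
data.csv             ┃                            
  218 1189 data.csv  ┃                            
o "OK"               ┃                            
                     ┃                            
o testing 123        ┃                            
ng 123               ┃                            
o testing 123        ┃━━━━━━━━━━━━━━━━━━━┓        
ng 123               ┃                   ┃        
                     ┃───────────────────┨        
━━━━━━━━━━━━━━━━━━━━━┛C 2b 20 86 36 37 44┃        
          ┃00000010  35 4c 07 e5 ae ae 12┃        
          ┃00000020  38 db 08 29 b9 f7 54┃        


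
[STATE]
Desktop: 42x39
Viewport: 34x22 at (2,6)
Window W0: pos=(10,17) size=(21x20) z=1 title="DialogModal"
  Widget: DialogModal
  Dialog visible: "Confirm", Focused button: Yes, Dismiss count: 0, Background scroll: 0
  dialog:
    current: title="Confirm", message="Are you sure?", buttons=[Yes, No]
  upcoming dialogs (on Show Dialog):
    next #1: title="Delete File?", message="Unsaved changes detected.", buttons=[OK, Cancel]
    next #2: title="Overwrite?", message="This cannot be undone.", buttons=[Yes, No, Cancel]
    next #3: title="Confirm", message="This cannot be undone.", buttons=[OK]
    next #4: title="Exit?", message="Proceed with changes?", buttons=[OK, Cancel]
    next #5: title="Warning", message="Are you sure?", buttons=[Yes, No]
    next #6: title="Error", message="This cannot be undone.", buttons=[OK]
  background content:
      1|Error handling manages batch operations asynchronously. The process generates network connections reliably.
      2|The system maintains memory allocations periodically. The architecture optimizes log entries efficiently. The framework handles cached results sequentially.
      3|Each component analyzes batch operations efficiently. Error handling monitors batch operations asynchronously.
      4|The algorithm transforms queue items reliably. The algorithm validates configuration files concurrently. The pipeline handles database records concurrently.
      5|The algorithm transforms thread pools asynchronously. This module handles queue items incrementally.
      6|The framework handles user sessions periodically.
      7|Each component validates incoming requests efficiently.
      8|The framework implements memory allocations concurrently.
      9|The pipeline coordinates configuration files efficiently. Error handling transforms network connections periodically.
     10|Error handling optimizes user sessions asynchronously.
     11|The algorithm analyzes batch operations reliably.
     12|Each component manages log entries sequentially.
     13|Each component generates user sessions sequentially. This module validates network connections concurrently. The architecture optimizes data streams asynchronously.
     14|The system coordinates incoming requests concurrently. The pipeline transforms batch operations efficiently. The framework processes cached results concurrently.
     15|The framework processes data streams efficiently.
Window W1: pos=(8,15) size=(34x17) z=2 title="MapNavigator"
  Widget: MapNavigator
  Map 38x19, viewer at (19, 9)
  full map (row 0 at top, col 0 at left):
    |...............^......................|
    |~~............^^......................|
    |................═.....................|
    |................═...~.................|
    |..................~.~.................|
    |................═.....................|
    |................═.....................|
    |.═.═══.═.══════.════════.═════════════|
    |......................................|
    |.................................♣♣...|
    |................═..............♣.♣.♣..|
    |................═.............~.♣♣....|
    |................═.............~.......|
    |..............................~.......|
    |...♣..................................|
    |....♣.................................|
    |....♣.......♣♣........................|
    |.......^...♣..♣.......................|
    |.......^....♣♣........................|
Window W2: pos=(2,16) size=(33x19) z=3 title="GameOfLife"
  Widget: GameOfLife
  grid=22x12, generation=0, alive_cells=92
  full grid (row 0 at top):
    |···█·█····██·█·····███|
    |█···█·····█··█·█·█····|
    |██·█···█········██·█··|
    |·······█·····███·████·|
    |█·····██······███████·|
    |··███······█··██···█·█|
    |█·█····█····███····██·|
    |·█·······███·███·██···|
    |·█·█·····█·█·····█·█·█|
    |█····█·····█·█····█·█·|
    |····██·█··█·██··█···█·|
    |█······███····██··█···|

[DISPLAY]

                                  
                                  
                                  
                                  
                                  
                                  
                                  
                                  
                                  
      ┏━━━━━━━━━━━━━━━━━━━━━━━━━━━
┏━━━━━━━━━━━━━━━━━━━━━━━━━━━━━━━┓ 
┃ GameOfLife                    ┃─
┠───────────────────────────────┨.
┃Gen: 0                         ┃.
┃···█·█····██·█·····███         ┃.
┃█···█·····█··█·█·█····         ┃.
┃██·█···█········██·█··         ┃═
┃·······█·····███·████·         ┃.
┃█·····██······███████·         ┃.
┃··███······█··██···█·█         ┃.
┃█·█····█····███····██·         ┃.
┃·█·······███·███·██···         ┃.


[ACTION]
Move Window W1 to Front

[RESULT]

                                  
                                  
                                  
                                  
                                  
                                  
                                  
                                  
                                  
      ┏━━━━━━━━━━━━━━━━━━━━━━━━━━━
┏━━━━━┃ MapNavigator              
┃ Game┠───────────────────────────
┠─────┃.............═...~.........
┃Gen: ┃...............~.~.........
┃···█·┃.............═.............
┃█···█┃.............═.............
┃██·█·┃═══.═.══════.════════.═════
┃·····┃...........................
┃█····┃................@..........
┃··███┃.............═.............
┃█·█··┃.............═.............
┃·█···┃.............═.............


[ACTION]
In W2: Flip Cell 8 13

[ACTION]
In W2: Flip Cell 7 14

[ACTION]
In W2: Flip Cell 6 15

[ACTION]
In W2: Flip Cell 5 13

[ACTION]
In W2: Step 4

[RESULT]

                                  
                                  
                                  
                                  
                                  
                                  
                                  
                                  
                                  
      ┏━━━━━━━━━━━━━━━━━━━━━━━━━━━
┏━━━━━┃ MapNavigator              
┃ Game┠───────────────────────────
┠─────┃.............═...~.........
┃Gen: ┃...............~.~.........
┃···█·┃.............═.............
┃·█··█┃.............═.............
┃██·██┃═══.═.══════.════════.═════
┃█████┃...........................
┃█··██┃................@..........
┃██··█┃.............═.............
┃·█··█┃.............═.............
┃···██┃.............═.............


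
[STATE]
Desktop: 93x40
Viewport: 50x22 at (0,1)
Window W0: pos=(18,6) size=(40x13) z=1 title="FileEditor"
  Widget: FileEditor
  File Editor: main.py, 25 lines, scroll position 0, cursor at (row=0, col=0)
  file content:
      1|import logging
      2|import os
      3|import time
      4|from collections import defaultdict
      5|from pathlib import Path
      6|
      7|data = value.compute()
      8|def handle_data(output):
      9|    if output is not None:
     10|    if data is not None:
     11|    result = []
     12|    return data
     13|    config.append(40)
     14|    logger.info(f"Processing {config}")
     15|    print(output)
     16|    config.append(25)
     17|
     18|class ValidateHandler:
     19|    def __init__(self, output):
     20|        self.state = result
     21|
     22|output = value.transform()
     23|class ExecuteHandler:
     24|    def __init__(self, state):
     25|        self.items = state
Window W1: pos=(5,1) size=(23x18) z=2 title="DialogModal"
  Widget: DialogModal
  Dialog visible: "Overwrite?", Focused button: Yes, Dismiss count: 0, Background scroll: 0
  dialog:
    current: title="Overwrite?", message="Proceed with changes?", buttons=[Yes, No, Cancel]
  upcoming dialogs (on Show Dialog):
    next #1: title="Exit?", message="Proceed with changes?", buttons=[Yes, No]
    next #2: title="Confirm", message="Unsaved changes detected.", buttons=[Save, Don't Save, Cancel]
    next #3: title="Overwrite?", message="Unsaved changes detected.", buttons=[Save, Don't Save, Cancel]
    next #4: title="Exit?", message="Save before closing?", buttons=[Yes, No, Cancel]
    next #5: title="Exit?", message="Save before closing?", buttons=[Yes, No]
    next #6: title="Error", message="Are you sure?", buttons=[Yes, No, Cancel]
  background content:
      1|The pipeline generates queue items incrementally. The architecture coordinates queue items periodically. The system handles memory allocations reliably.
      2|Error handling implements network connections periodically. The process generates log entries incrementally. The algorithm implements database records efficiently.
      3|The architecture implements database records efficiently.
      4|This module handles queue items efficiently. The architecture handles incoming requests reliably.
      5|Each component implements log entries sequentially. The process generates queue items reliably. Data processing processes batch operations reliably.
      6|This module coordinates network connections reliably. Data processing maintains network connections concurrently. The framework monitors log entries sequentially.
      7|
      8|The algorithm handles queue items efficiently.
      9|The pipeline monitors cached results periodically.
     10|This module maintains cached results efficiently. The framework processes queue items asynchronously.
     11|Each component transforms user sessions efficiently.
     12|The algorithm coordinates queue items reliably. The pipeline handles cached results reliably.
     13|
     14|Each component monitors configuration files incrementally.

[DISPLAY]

     ┏━━━━━━━━━━━━━━━━━━━━━┓                      
     ┃ DialogModal         ┃                      
     ┠─────────────────────┨                      
     ┃The pipeline generate┃                      
     ┃Error handling implem┃                      
     ┃The architecture impl┃━━━━━━━━━━━━━━━━━━━━━━
     ┃This module handles q┃or                    
     ┃Ea┌───────────────┐em┃──────────────────────
     ┃Th│   Overwrite?  │at┃gging                 
     ┃  │Proceed with ch│  ┃                      
     ┃Th│[Yes]  No   Can│es┃me                    
     ┃Th└───────────────┘rs┃ections import default
     ┃This module maintains┃lib import Path       
     ┃Each component transf┃                      
     ┃The algorithm coordin┃lue.compute()         
     ┃                     ┃e_data(output):       
     ┃Each component monito┃tput is not None:     
     ┗━━━━━━━━━━━━━━━━━━━━━┛━━━━━━━━━━━━━━━━━━━━━━
                                                  
                                                  
                                                  
                                                  


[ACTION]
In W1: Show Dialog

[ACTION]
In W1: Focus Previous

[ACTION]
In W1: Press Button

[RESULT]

     ┏━━━━━━━━━━━━━━━━━━━━━┓                      
     ┃ DialogModal         ┃                      
     ┠─────────────────────┨                      
     ┃The pipeline generate┃                      
     ┃Error handling implem┃                      
     ┃The architecture impl┃━━━━━━━━━━━━━━━━━━━━━━
     ┃This module handles q┃or                    
     ┃Each component implem┃──────────────────────
     ┃This module coordinat┃gging                 
     ┃                     ┃                      
     ┃The algorithm handles┃me                    
     ┃The pipeline monitors┃ections import default
     ┃This module maintains┃lib import Path       
     ┃Each component transf┃                      
     ┃The algorithm coordin┃lue.compute()         
     ┃                     ┃e_data(output):       
     ┃Each component monito┃tput is not None:     
     ┗━━━━━━━━━━━━━━━━━━━━━┛━━━━━━━━━━━━━━━━━━━━━━
                                                  
                                                  
                                                  
                                                  


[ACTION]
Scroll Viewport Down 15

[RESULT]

     ┃                     ┃e_data(output):       
     ┃Each component monito┃tput is not None:     
     ┗━━━━━━━━━━━━━━━━━━━━━┛━━━━━━━━━━━━━━━━━━━━━━
                                                  
                                                  
                                                  
                                                  
                                                  
                                                  
                                                  
                                                  
                                                  
                                                  
                                                  
                                                  
                                                  
                                                  
                                                  
                                                  
                                                  
                                                  
                                                  


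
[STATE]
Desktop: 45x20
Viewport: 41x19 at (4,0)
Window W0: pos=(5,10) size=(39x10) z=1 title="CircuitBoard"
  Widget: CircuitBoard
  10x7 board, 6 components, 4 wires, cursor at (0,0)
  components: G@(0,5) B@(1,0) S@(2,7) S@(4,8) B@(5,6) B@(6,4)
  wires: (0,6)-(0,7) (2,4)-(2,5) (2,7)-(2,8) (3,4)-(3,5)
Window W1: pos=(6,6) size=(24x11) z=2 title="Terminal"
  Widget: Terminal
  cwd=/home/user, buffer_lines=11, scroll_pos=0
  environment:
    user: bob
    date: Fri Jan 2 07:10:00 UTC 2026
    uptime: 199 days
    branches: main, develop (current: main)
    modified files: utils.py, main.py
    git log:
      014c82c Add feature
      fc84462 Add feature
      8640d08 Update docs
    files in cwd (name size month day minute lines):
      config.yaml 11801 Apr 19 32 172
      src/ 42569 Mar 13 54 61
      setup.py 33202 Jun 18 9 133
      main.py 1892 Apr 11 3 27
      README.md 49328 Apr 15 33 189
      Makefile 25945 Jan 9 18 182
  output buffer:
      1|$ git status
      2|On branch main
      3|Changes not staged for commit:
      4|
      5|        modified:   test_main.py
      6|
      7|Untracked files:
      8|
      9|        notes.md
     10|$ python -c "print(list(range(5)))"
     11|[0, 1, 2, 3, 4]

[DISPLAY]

                                         
                                         
                                         
                                         
                                         
                                         
  ┏━━━━━━━━━━━━━━━━━━━━━━┓               
  ┃ Terminal             ┃               
  ┠──────────────────────┨               
  ┃$ git status          ┃               
 ┏┃On branch main        ┃━━━━━━━━━━━━━┓ 
 ┃┃Changes not staged for┃             ┃ 
 ┠┃                      ┃─────────────┨ 
 ┃┃        modified:   te┃             ┃ 
 ┃┃                      ┃G   · ─ ·    ┃ 
 ┃┃Untracked files:      ┃             ┃ 
 ┃┗━━━━━━━━━━━━━━━━━━━━━━┛             ┃ 
 ┃                                     ┃ 
 ┃2                   · ─ ·       S ─ ·┃ 


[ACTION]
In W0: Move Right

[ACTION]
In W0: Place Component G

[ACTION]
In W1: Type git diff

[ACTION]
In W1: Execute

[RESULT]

                                         
                                         
                                         
                                         
                                         
                                         
  ┏━━━━━━━━━━━━━━━━━━━━━━┓               
  ┃ Terminal             ┃               
  ┠──────────────────────┨               
  ┃diff --git a/main.py b┃               
 ┏┃--- a/main.py         ┃━━━━━━━━━━━━━┓ 
 ┃┃+++ b/main.py         ┃             ┃ 
 ┠┃@@ -1,3 +1,4 @@       ┃─────────────┨ 
 ┃┃+# updated            ┃             ┃ 
 ┃┃ import sys           ┃G   · ─ ·    ┃ 
 ┃┃$ █                   ┃             ┃ 
 ┃┗━━━━━━━━━━━━━━━━━━━━━━┛             ┃ 
 ┃                                     ┃ 
 ┃2                   · ─ ·       S ─ ·┃ 


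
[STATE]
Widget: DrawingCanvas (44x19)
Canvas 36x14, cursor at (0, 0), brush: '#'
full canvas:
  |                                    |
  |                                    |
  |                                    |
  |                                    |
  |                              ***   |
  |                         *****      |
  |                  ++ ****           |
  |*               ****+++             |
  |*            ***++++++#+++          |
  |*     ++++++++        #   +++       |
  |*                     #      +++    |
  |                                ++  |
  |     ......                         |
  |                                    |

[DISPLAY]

+                                           
                                            
                                            
                                            
                              ***           
                         *****              
                  ++ ****                   
*               ****+++                     
*            ***++++++#+++                  
*     ++++++++        #   +++               
*                     #      +++            
                                ++          
     ......                                 
                                            
                                            
                                            
                                            
                                            
                                            


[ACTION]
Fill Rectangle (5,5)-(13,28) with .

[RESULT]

+                                           
                                            
                                            
                                            
                              ***           
     ........................*              
     ........................               
*    ........................               
*    ........................               
*    ........................               
*    ........................+++            
     ........................   ++          
     ........................               
     ........................               
                                            
                                            
                                            
                                            
                                            


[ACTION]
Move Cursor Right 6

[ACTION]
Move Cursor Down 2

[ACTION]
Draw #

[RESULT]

                                            
                                            
      #                                     
                                            
                              ***           
     ........................*              
     ........................               
*    ........................               
*    ........................               
*    ........................               
*    ........................+++            
     ........................   ++          
     ........................               
     ........................               
                                            
                                            
                                            
                                            
                                            


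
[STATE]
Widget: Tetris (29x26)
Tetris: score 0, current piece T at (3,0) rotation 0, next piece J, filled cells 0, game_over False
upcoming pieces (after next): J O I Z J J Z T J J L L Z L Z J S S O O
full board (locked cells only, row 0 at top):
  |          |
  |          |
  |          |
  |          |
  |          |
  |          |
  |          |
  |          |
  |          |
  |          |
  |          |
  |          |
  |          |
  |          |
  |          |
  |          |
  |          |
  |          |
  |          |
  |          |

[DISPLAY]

    ▒     │Next:             
   ▒▒▒    │█                 
          │███               
          │                  
          │                  
          │                  
          │Score:            
          │0                 
          │                  
          │                  
          │                  
          │                  
          │                  
          │                  
          │                  
          │                  
          │                  
          │                  
          │                  
          │                  
          │                  
          │                  
          │                  
          │                  
          │                  
          │                  


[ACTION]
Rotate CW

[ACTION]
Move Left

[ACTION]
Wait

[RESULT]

          │Next:             
  ▒       │█                 
  ▒▒      │███               
  ▒       │                  
          │                  
          │                  
          │Score:            
          │0                 
          │                  
          │                  
          │                  
          │                  
          │                  
          │                  
          │                  
          │                  
          │                  
          │                  
          │                  
          │                  
          │                  
          │                  
          │                  
          │                  
          │                  
          │                  


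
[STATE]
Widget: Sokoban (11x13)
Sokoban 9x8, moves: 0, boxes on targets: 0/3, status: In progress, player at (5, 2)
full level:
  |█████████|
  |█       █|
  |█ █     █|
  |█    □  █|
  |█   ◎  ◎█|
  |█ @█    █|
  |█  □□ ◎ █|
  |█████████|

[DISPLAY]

█████████  
█       █  
█ █     █  
█    □  █  
█   ◎  ◎█  
█ @█    █  
█  □□ ◎ █  
█████████  
Moves: 0  0
           
           
           
           


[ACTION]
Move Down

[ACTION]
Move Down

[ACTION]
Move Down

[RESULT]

█████████  
█       █  
█ █     █  
█    □  █  
█   ◎  ◎█  
█  █    █  
█ @□□ ◎ █  
█████████  
Moves: 1  0
           
           
           
           


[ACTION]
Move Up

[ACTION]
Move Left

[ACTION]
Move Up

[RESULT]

█████████  
█       █  
█ █     █  
█    □  █  
█@  ◎  ◎█  
█  █    █  
█  □□ ◎ █  
█████████  
Moves: 4  0
           
           
           
           


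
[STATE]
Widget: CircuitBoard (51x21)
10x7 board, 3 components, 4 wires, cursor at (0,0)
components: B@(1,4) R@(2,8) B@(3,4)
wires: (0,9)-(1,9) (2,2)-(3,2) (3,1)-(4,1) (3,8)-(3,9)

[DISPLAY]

   0 1 2 3 4 5 6 7 8 9                             
0  [.]                                  ·          
                                        │          
1                   B                   ·          
                                                   
2           ·                       R              
            │                                      
3       ·   ·       B               · ─ ·          
        │                                          
4       ·                                          
                                                   
5                                                  
                                                   
6                                                  
Cursor: (0,0)                                      
                                                   
                                                   
                                                   
                                                   
                                                   
                                                   


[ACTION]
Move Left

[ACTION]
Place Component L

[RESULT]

   0 1 2 3 4 5 6 7 8 9                             
0  [L]                                  ·          
                                        │          
1                   B                   ·          
                                                   
2           ·                       R              
            │                                      
3       ·   ·       B               · ─ ·          
        │                                          
4       ·                                          
                                                   
5                                                  
                                                   
6                                                  
Cursor: (0,0)                                      
                                                   
                                                   
                                                   
                                                   
                                                   
                                                   


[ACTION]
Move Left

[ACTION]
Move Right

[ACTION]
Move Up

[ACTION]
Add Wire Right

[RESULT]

   0 1 2 3 4 5 6 7 8 9                             
0   L  [.]─ ·                           ·          
                                        │          
1                   B                   ·          
                                                   
2           ·                       R              
            │                                      
3       ·   ·       B               · ─ ·          
        │                                          
4       ·                                          
                                                   
5                                                  
                                                   
6                                                  
Cursor: (0,1)                                      
                                                   
                                                   
                                                   
                                                   
                                                   
                                                   


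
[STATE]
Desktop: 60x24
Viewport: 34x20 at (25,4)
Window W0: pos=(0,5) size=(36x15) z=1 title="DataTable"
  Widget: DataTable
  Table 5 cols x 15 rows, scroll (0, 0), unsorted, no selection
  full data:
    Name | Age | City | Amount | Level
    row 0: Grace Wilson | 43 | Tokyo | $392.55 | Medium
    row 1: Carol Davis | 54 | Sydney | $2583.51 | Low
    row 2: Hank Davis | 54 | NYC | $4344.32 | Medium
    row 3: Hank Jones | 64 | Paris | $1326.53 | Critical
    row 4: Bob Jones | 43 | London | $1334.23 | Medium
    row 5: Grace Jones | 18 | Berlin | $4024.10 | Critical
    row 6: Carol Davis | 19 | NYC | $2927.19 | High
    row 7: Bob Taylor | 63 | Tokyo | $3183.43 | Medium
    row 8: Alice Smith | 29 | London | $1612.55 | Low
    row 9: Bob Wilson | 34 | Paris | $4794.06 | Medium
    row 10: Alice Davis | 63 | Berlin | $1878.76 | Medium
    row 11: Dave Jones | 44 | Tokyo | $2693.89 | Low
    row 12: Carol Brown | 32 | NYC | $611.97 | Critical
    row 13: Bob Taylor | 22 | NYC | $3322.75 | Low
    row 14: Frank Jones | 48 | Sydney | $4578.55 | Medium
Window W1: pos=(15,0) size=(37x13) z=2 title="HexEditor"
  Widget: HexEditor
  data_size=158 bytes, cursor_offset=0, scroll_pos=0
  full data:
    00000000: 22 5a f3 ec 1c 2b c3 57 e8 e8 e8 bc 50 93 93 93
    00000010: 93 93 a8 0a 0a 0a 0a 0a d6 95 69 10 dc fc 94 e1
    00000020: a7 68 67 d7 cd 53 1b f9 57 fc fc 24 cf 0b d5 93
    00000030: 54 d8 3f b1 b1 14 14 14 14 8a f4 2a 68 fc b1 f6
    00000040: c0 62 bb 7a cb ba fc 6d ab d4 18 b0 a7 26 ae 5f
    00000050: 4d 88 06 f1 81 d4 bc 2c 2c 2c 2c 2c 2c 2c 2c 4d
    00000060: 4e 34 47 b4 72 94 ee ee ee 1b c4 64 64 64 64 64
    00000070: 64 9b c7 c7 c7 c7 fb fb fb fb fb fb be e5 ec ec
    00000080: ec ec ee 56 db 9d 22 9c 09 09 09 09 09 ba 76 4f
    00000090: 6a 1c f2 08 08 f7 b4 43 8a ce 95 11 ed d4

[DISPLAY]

 93 93 a8 0a 0a 0a 0a 0a  ┃       
 a7 68 67 d7 cd 53 1b f9  ┃       
 54 d8 3f b1 b1 14 14 14  ┃       
 c0 62 bb 7a cb ba fc 6d  ┃       
 4d 88 06 f1 81 d4 bc 2c  ┃       
 4e 34 47 b4 72 94 ee ee  ┃       
 64 9b c7 c7 c7 c7 fb fb  ┃       
 ec ec ee 56 db 9d 22 9c  ┃       
━━━━━━━━━━━━━━━━━━━━━━━━━━┛       
$1326.53│C┃                       
$1334.23│M┃                       
$4024.10│C┃                       
$2927.19│H┃                       
$3183.43│M┃                       
$1612.55│L┃                       
━━━━━━━━━━┛                       
                                  
                                  
                                  
                                  


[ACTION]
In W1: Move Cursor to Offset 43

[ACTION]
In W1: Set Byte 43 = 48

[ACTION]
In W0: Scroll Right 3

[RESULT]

 93 93 a8 0a 0a 0a 0a 0a  ┃       
 a7 68 67 d7 cd 53 1b f9  ┃       
 54 d8 3f b1 b1 14 14 14  ┃       
 c0 62 bb 7a cb ba fc 6d  ┃       
 4d 88 06 f1 81 d4 bc 2c  ┃       
 4e 34 47 b4 72 94 ee ee  ┃       
 64 9b c7 c7 c7 c7 fb fb  ┃       
 ec ec ee 56 db 9d 22 9c  ┃       
━━━━━━━━━━━━━━━━━━━━━━━━━━┛       
26.53│Crit┃                       
34.23│Medi┃                       
24.10│Crit┃                       
27.19│High┃                       
83.43│Medi┃                       
12.55│Low ┃                       
━━━━━━━━━━┛                       
                                  
                                  
                                  
                                  


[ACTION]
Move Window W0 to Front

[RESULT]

 93 93 a8 0a 0a 0a 0a 0a  ┃       
━━━━━━━━━━┓7 cd 53 1b f9  ┃       
          ┃1 b1 14 14 14  ┃       
──────────┨a cb ba fc 6d  ┃       
unt  │Leve┃1 81 d4 bc 2c  ┃       
─────┼────┃4 72 94 ee ee  ┃       
2.55 │Medi┃7 c7 c7 fb fb  ┃       
83.51│Low ┃6 db 9d 22 9c  ┃       
44.32│Medi┃━━━━━━━━━━━━━━━┛       
26.53│Crit┃                       
34.23│Medi┃                       
24.10│Crit┃                       
27.19│High┃                       
83.43│Medi┃                       
12.55│Low ┃                       
━━━━━━━━━━┛                       
                                  
                                  
                                  
                                  


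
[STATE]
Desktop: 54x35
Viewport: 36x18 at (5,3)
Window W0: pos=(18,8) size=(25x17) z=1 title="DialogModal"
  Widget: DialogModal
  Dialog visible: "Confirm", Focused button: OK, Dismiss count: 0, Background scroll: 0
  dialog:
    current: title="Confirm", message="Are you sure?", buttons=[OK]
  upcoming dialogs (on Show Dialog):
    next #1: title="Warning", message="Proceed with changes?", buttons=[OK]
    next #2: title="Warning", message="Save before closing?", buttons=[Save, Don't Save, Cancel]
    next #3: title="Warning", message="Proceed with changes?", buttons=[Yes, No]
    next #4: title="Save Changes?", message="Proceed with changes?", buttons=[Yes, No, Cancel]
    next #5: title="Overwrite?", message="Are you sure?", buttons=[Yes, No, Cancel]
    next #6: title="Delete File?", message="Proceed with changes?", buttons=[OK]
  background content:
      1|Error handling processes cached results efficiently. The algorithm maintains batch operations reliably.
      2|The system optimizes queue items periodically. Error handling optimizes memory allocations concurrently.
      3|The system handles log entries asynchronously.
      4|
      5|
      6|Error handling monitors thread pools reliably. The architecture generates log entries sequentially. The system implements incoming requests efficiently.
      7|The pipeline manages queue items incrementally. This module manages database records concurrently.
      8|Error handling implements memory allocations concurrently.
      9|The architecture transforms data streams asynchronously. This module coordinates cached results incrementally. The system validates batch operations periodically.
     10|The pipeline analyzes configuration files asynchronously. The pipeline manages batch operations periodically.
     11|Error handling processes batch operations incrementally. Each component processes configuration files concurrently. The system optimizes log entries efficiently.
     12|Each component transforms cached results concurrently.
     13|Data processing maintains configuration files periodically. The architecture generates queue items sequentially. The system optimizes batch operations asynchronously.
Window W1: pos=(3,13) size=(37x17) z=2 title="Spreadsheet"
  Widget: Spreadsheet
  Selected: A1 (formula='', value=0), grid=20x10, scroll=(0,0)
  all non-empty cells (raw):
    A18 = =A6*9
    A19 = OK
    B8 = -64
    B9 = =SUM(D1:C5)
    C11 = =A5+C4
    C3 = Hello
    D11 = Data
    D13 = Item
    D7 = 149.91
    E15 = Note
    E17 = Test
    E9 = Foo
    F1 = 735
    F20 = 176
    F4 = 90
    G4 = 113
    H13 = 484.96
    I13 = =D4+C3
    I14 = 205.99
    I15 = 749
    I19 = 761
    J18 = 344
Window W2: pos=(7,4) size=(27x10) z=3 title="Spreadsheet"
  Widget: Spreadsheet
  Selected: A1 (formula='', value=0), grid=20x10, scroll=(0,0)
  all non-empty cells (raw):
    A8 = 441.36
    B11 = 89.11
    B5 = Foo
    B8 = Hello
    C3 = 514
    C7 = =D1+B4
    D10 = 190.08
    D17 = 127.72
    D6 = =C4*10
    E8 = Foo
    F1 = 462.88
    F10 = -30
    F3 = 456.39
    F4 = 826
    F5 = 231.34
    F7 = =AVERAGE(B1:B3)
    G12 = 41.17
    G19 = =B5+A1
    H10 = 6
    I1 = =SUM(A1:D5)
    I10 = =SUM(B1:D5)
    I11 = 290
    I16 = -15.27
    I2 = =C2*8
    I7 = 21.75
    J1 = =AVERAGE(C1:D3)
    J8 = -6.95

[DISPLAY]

                                    
  ┏━━━━━━━━━━━━━━━━━━━━━━━━━┓       
  ┃ Spreadsheet             ┃       
  ┠─────────────────────────┨       
  ┃A1:                      ┃       
  ┃       A       B       C ┃━━━━━━━
  ┃-------------------------┃       
  ┃  1      [0]       0     ┃───────
  ┃  2        0       0     ┃process
  ┃  3        0       0     ┃mizes q
━━┗━━━━━━━━━━━━━━━━━━━━━━━━━┛━━━━━┓g
Spreadsheet                       ┃ 
──────────────────────────────────┨ 
1:                                ┃r
      A       B       C       D   ┃q
----------------------------------┃e
 1      [0]       0       0       ┃s
 2        0       0       0       ┃ 


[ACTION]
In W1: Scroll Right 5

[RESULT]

                                    
  ┏━━━━━━━━━━━━━━━━━━━━━━━━━┓       
  ┃ Spreadsheet             ┃       
  ┠─────────────────────────┨       
  ┃A1:                      ┃       
  ┃       A       B       C ┃━━━━━━━
  ┃-------------------------┃       
  ┃  1      [0]       0     ┃───────
  ┃  2        0       0     ┃process
  ┃  3        0       0     ┃mizes q
━━┗━━━━━━━━━━━━━━━━━━━━━━━━━┛━━━━━┓g
Spreadsheet                       ┃ 
──────────────────────────────────┨ 
1:                                ┃r
      F       G       H       I   ┃q
----------------------------------┃e
 1      735       0       0       ┃s
 2        0       0       0       ┃ 


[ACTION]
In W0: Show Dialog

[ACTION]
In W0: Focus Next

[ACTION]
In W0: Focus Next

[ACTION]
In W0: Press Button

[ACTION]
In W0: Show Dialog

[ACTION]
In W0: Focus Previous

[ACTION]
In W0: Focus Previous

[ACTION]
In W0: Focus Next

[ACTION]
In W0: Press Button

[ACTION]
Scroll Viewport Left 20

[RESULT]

                                    
       ┏━━━━━━━━━━━━━━━━━━━━━━━━━┓  
       ┃ Spreadsheet             ┃  
       ┠─────────────────────────┨  
       ┃A1:                      ┃  
       ┃       A       B       C ┃━━
       ┃-------------------------┃  
       ┃  1      [0]       0     ┃──
       ┃  2        0       0     ┃pr
       ┃  3        0       0     ┃mi
   ┏━━━┗━━━━━━━━━━━━━━━━━━━━━━━━━┛━━
   ┃ Spreadsheet                    
   ┠────────────────────────────────
   ┃A1:                             
   ┃       F       G       H       I
   ┃--------------------------------
   ┃  1      735       0       0    
   ┃  2        0       0       0    
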